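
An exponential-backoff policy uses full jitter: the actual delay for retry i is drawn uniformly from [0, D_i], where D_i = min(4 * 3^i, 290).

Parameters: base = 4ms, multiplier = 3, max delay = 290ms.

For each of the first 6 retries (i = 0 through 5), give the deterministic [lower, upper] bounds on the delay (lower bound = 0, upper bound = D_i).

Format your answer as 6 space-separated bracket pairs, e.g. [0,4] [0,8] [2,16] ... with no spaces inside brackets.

Computing bounds per retry:
  i=0: D_i=min(4*3^0,290)=4, bounds=[0,4]
  i=1: D_i=min(4*3^1,290)=12, bounds=[0,12]
  i=2: D_i=min(4*3^2,290)=36, bounds=[0,36]
  i=3: D_i=min(4*3^3,290)=108, bounds=[0,108]
  i=4: D_i=min(4*3^4,290)=290, bounds=[0,290]
  i=5: D_i=min(4*3^5,290)=290, bounds=[0,290]

Answer: [0,4] [0,12] [0,36] [0,108] [0,290] [0,290]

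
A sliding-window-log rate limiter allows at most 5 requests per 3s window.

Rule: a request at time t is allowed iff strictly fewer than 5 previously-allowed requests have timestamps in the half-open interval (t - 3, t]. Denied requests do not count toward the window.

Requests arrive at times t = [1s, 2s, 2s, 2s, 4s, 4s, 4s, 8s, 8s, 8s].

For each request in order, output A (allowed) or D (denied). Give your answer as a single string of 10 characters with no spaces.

Tracking allowed requests in the window:
  req#1 t=1s: ALLOW
  req#2 t=2s: ALLOW
  req#3 t=2s: ALLOW
  req#4 t=2s: ALLOW
  req#5 t=4s: ALLOW
  req#6 t=4s: ALLOW
  req#7 t=4s: DENY
  req#8 t=8s: ALLOW
  req#9 t=8s: ALLOW
  req#10 t=8s: ALLOW

Answer: AAAAAADAAA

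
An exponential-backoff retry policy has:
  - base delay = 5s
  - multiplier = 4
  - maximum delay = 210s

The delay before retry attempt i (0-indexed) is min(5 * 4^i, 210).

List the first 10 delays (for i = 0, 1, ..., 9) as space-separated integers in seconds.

Answer: 5 20 80 210 210 210 210 210 210 210

Derivation:
Computing each delay:
  i=0: min(5*4^0, 210) = 5
  i=1: min(5*4^1, 210) = 20
  i=2: min(5*4^2, 210) = 80
  i=3: min(5*4^3, 210) = 210
  i=4: min(5*4^4, 210) = 210
  i=5: min(5*4^5, 210) = 210
  i=6: min(5*4^6, 210) = 210
  i=7: min(5*4^7, 210) = 210
  i=8: min(5*4^8, 210) = 210
  i=9: min(5*4^9, 210) = 210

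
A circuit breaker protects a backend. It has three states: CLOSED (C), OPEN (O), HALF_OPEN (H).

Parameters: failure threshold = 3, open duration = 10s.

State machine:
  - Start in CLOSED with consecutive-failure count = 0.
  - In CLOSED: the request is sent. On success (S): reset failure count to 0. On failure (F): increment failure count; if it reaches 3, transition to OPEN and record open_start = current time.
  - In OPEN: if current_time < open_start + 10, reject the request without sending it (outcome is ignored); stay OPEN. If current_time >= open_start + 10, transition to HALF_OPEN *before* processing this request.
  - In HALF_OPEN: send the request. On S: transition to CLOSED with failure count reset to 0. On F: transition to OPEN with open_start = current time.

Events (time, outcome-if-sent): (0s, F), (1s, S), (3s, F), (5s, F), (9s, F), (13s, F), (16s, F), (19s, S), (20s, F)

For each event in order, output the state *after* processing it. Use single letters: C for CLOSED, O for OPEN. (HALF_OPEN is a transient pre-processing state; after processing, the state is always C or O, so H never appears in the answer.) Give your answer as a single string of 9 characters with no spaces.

State after each event:
  event#1 t=0s outcome=F: state=CLOSED
  event#2 t=1s outcome=S: state=CLOSED
  event#3 t=3s outcome=F: state=CLOSED
  event#4 t=5s outcome=F: state=CLOSED
  event#5 t=9s outcome=F: state=OPEN
  event#6 t=13s outcome=F: state=OPEN
  event#7 t=16s outcome=F: state=OPEN
  event#8 t=19s outcome=S: state=CLOSED
  event#9 t=20s outcome=F: state=CLOSED

Answer: CCCCOOOCC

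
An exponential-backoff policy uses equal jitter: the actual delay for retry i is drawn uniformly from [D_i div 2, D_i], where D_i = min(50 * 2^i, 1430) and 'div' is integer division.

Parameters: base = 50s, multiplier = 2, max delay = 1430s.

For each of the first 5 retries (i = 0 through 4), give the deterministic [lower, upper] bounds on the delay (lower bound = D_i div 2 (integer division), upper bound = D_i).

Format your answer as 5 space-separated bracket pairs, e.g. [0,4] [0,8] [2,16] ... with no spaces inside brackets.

Computing bounds per retry:
  i=0: D_i=min(50*2^0,1430)=50, bounds=[25,50]
  i=1: D_i=min(50*2^1,1430)=100, bounds=[50,100]
  i=2: D_i=min(50*2^2,1430)=200, bounds=[100,200]
  i=3: D_i=min(50*2^3,1430)=400, bounds=[200,400]
  i=4: D_i=min(50*2^4,1430)=800, bounds=[400,800]

Answer: [25,50] [50,100] [100,200] [200,400] [400,800]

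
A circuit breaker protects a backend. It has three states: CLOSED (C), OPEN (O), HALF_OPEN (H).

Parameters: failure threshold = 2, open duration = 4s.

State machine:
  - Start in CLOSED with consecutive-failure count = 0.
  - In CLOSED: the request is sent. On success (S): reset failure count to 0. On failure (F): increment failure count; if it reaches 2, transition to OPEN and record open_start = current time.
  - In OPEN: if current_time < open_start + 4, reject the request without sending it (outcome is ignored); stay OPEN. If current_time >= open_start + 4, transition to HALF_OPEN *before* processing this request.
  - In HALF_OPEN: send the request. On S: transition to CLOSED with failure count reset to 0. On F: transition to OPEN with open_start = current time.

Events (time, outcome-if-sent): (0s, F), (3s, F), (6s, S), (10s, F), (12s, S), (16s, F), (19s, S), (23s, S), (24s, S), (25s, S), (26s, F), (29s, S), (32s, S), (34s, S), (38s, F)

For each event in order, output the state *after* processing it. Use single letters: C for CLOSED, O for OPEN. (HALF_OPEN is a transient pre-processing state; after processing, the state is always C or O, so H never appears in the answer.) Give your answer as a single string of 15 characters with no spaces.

State after each event:
  event#1 t=0s outcome=F: state=CLOSED
  event#2 t=3s outcome=F: state=OPEN
  event#3 t=6s outcome=S: state=OPEN
  event#4 t=10s outcome=F: state=OPEN
  event#5 t=12s outcome=S: state=OPEN
  event#6 t=16s outcome=F: state=OPEN
  event#7 t=19s outcome=S: state=OPEN
  event#8 t=23s outcome=S: state=CLOSED
  event#9 t=24s outcome=S: state=CLOSED
  event#10 t=25s outcome=S: state=CLOSED
  event#11 t=26s outcome=F: state=CLOSED
  event#12 t=29s outcome=S: state=CLOSED
  event#13 t=32s outcome=S: state=CLOSED
  event#14 t=34s outcome=S: state=CLOSED
  event#15 t=38s outcome=F: state=CLOSED

Answer: COOOOOOCCCCCCCC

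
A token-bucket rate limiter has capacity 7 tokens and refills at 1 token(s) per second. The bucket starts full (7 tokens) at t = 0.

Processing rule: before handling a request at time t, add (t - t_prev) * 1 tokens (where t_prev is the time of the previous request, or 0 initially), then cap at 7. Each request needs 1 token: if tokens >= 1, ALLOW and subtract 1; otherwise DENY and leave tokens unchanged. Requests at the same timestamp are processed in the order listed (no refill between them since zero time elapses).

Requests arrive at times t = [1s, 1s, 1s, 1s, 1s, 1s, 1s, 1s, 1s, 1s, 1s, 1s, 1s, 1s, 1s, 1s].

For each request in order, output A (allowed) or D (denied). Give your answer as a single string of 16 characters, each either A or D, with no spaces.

Simulating step by step:
  req#1 t=1s: ALLOW
  req#2 t=1s: ALLOW
  req#3 t=1s: ALLOW
  req#4 t=1s: ALLOW
  req#5 t=1s: ALLOW
  req#6 t=1s: ALLOW
  req#7 t=1s: ALLOW
  req#8 t=1s: DENY
  req#9 t=1s: DENY
  req#10 t=1s: DENY
  req#11 t=1s: DENY
  req#12 t=1s: DENY
  req#13 t=1s: DENY
  req#14 t=1s: DENY
  req#15 t=1s: DENY
  req#16 t=1s: DENY

Answer: AAAAAAADDDDDDDDD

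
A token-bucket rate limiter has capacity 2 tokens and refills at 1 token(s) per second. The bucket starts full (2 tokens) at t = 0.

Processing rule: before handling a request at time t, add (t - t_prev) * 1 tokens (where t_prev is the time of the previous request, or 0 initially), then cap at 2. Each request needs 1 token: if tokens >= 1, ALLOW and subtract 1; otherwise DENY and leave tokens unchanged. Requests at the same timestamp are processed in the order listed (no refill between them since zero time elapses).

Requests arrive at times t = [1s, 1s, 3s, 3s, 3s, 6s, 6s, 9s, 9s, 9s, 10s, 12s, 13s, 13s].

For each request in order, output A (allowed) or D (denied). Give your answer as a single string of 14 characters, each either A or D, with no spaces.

Answer: AAAADAAAADAAAA

Derivation:
Simulating step by step:
  req#1 t=1s: ALLOW
  req#2 t=1s: ALLOW
  req#3 t=3s: ALLOW
  req#4 t=3s: ALLOW
  req#5 t=3s: DENY
  req#6 t=6s: ALLOW
  req#7 t=6s: ALLOW
  req#8 t=9s: ALLOW
  req#9 t=9s: ALLOW
  req#10 t=9s: DENY
  req#11 t=10s: ALLOW
  req#12 t=12s: ALLOW
  req#13 t=13s: ALLOW
  req#14 t=13s: ALLOW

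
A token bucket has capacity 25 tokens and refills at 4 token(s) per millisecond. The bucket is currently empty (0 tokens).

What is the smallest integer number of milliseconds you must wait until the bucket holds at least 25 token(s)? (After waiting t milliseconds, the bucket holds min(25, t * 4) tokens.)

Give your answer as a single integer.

Need t * 4 >= 25, so t >= 25/4.
Smallest integer t = ceil(25/4) = 7.

Answer: 7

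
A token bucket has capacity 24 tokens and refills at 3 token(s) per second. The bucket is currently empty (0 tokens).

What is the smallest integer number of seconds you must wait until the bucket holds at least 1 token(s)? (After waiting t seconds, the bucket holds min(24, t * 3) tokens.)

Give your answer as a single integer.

Answer: 1

Derivation:
Need t * 3 >= 1, so t >= 1/3.
Smallest integer t = ceil(1/3) = 1.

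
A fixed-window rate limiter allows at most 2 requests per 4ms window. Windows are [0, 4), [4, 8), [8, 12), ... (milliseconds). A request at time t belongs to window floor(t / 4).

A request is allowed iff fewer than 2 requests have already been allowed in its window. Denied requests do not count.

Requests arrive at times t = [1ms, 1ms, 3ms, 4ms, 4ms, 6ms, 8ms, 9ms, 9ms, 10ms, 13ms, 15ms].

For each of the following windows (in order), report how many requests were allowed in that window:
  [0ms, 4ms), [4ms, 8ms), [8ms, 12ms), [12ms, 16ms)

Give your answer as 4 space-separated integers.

Processing requests:
  req#1 t=1ms (window 0): ALLOW
  req#2 t=1ms (window 0): ALLOW
  req#3 t=3ms (window 0): DENY
  req#4 t=4ms (window 1): ALLOW
  req#5 t=4ms (window 1): ALLOW
  req#6 t=6ms (window 1): DENY
  req#7 t=8ms (window 2): ALLOW
  req#8 t=9ms (window 2): ALLOW
  req#9 t=9ms (window 2): DENY
  req#10 t=10ms (window 2): DENY
  req#11 t=13ms (window 3): ALLOW
  req#12 t=15ms (window 3): ALLOW

Allowed counts by window: 2 2 2 2

Answer: 2 2 2 2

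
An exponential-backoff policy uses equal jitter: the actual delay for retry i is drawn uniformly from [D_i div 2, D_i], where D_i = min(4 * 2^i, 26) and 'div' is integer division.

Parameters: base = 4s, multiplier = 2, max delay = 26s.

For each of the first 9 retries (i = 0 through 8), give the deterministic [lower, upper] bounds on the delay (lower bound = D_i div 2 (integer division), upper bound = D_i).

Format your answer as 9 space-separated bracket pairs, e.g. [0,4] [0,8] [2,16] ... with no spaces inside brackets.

Answer: [2,4] [4,8] [8,16] [13,26] [13,26] [13,26] [13,26] [13,26] [13,26]

Derivation:
Computing bounds per retry:
  i=0: D_i=min(4*2^0,26)=4, bounds=[2,4]
  i=1: D_i=min(4*2^1,26)=8, bounds=[4,8]
  i=2: D_i=min(4*2^2,26)=16, bounds=[8,16]
  i=3: D_i=min(4*2^3,26)=26, bounds=[13,26]
  i=4: D_i=min(4*2^4,26)=26, bounds=[13,26]
  i=5: D_i=min(4*2^5,26)=26, bounds=[13,26]
  i=6: D_i=min(4*2^6,26)=26, bounds=[13,26]
  i=7: D_i=min(4*2^7,26)=26, bounds=[13,26]
  i=8: D_i=min(4*2^8,26)=26, bounds=[13,26]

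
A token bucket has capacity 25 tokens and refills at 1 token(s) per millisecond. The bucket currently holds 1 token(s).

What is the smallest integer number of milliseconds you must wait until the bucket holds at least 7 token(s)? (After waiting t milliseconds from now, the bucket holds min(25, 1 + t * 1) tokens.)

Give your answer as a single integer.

Need 1 + t * 1 >= 7, so t >= 6/1.
Smallest integer t = ceil(6/1) = 6.

Answer: 6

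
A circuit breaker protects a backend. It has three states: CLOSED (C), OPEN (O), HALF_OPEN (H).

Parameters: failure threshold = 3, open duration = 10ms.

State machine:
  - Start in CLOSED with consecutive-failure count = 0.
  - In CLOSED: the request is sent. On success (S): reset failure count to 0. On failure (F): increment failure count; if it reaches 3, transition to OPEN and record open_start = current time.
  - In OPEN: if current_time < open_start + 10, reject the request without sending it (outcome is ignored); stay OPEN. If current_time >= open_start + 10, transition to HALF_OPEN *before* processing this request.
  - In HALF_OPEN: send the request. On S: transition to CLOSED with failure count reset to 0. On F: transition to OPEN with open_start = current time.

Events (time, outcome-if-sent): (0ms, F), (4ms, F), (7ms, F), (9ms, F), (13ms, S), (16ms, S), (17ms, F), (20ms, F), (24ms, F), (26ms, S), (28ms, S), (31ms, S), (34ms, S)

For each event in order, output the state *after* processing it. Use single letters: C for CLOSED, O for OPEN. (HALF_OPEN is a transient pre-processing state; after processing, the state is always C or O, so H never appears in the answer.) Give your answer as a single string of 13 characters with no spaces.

Answer: CCOOOOOOOOCCC

Derivation:
State after each event:
  event#1 t=0ms outcome=F: state=CLOSED
  event#2 t=4ms outcome=F: state=CLOSED
  event#3 t=7ms outcome=F: state=OPEN
  event#4 t=9ms outcome=F: state=OPEN
  event#5 t=13ms outcome=S: state=OPEN
  event#6 t=16ms outcome=S: state=OPEN
  event#7 t=17ms outcome=F: state=OPEN
  event#8 t=20ms outcome=F: state=OPEN
  event#9 t=24ms outcome=F: state=OPEN
  event#10 t=26ms outcome=S: state=OPEN
  event#11 t=28ms outcome=S: state=CLOSED
  event#12 t=31ms outcome=S: state=CLOSED
  event#13 t=34ms outcome=S: state=CLOSED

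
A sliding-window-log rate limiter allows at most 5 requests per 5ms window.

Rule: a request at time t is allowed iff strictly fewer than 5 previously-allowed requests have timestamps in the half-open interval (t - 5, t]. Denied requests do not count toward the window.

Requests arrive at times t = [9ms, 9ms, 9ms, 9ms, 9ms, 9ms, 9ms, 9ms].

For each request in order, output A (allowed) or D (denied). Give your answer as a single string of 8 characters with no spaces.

Tracking allowed requests in the window:
  req#1 t=9ms: ALLOW
  req#2 t=9ms: ALLOW
  req#3 t=9ms: ALLOW
  req#4 t=9ms: ALLOW
  req#5 t=9ms: ALLOW
  req#6 t=9ms: DENY
  req#7 t=9ms: DENY
  req#8 t=9ms: DENY

Answer: AAAAADDD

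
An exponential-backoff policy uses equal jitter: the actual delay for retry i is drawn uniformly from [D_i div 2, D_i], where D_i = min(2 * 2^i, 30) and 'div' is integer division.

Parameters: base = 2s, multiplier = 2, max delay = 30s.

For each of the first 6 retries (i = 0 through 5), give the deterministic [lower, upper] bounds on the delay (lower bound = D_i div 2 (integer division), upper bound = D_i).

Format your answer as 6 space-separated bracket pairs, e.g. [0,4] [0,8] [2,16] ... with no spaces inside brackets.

Answer: [1,2] [2,4] [4,8] [8,16] [15,30] [15,30]

Derivation:
Computing bounds per retry:
  i=0: D_i=min(2*2^0,30)=2, bounds=[1,2]
  i=1: D_i=min(2*2^1,30)=4, bounds=[2,4]
  i=2: D_i=min(2*2^2,30)=8, bounds=[4,8]
  i=3: D_i=min(2*2^3,30)=16, bounds=[8,16]
  i=4: D_i=min(2*2^4,30)=30, bounds=[15,30]
  i=5: D_i=min(2*2^5,30)=30, bounds=[15,30]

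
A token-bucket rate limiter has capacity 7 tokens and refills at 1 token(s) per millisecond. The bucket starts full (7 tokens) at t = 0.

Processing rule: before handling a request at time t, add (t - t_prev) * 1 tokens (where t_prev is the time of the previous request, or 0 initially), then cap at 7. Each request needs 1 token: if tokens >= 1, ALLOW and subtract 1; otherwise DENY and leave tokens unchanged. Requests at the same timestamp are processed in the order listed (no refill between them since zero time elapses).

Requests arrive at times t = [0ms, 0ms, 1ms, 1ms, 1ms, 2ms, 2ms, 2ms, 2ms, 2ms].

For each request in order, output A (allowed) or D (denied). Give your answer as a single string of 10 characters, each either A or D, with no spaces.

Simulating step by step:
  req#1 t=0ms: ALLOW
  req#2 t=0ms: ALLOW
  req#3 t=1ms: ALLOW
  req#4 t=1ms: ALLOW
  req#5 t=1ms: ALLOW
  req#6 t=2ms: ALLOW
  req#7 t=2ms: ALLOW
  req#8 t=2ms: ALLOW
  req#9 t=2ms: ALLOW
  req#10 t=2ms: DENY

Answer: AAAAAAAAAD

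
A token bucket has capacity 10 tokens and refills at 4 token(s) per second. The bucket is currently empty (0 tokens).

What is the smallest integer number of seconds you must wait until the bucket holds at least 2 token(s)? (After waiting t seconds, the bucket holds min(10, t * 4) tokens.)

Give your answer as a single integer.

Answer: 1

Derivation:
Need t * 4 >= 2, so t >= 2/4.
Smallest integer t = ceil(2/4) = 1.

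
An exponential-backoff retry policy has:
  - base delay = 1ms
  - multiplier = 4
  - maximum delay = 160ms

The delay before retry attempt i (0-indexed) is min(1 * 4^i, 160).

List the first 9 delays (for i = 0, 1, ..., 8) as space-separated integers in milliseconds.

Answer: 1 4 16 64 160 160 160 160 160

Derivation:
Computing each delay:
  i=0: min(1*4^0, 160) = 1
  i=1: min(1*4^1, 160) = 4
  i=2: min(1*4^2, 160) = 16
  i=3: min(1*4^3, 160) = 64
  i=4: min(1*4^4, 160) = 160
  i=5: min(1*4^5, 160) = 160
  i=6: min(1*4^6, 160) = 160
  i=7: min(1*4^7, 160) = 160
  i=8: min(1*4^8, 160) = 160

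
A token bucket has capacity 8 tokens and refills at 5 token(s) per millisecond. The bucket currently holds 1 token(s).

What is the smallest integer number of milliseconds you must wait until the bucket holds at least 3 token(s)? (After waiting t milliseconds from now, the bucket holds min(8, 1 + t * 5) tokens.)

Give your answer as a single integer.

Need 1 + t * 5 >= 3, so t >= 2/5.
Smallest integer t = ceil(2/5) = 1.

Answer: 1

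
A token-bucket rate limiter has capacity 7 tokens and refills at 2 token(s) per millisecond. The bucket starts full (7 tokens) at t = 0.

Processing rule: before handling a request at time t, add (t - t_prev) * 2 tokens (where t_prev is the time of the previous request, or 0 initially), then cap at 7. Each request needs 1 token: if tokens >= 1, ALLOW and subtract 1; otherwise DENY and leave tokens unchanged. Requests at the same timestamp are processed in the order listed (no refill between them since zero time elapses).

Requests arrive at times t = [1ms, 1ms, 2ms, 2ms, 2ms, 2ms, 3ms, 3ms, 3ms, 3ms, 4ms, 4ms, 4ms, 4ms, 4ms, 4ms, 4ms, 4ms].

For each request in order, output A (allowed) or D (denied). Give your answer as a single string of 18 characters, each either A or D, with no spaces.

Answer: AAAAAAAAAAAAADDDDD

Derivation:
Simulating step by step:
  req#1 t=1ms: ALLOW
  req#2 t=1ms: ALLOW
  req#3 t=2ms: ALLOW
  req#4 t=2ms: ALLOW
  req#5 t=2ms: ALLOW
  req#6 t=2ms: ALLOW
  req#7 t=3ms: ALLOW
  req#8 t=3ms: ALLOW
  req#9 t=3ms: ALLOW
  req#10 t=3ms: ALLOW
  req#11 t=4ms: ALLOW
  req#12 t=4ms: ALLOW
  req#13 t=4ms: ALLOW
  req#14 t=4ms: DENY
  req#15 t=4ms: DENY
  req#16 t=4ms: DENY
  req#17 t=4ms: DENY
  req#18 t=4ms: DENY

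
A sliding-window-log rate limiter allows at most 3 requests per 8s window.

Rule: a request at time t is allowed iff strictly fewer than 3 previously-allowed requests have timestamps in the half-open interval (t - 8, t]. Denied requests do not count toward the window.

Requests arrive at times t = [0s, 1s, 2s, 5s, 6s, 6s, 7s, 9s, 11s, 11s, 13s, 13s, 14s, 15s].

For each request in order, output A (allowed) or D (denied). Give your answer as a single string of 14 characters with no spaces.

Tracking allowed requests in the window:
  req#1 t=0s: ALLOW
  req#2 t=1s: ALLOW
  req#3 t=2s: ALLOW
  req#4 t=5s: DENY
  req#5 t=6s: DENY
  req#6 t=6s: DENY
  req#7 t=7s: DENY
  req#8 t=9s: ALLOW
  req#9 t=11s: ALLOW
  req#10 t=11s: ALLOW
  req#11 t=13s: DENY
  req#12 t=13s: DENY
  req#13 t=14s: DENY
  req#14 t=15s: DENY

Answer: AAADDDDAAADDDD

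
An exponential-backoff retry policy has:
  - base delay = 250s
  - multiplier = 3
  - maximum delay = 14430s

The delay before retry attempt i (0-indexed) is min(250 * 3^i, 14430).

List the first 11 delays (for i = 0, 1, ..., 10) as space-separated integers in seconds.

Computing each delay:
  i=0: min(250*3^0, 14430) = 250
  i=1: min(250*3^1, 14430) = 750
  i=2: min(250*3^2, 14430) = 2250
  i=3: min(250*3^3, 14430) = 6750
  i=4: min(250*3^4, 14430) = 14430
  i=5: min(250*3^5, 14430) = 14430
  i=6: min(250*3^6, 14430) = 14430
  i=7: min(250*3^7, 14430) = 14430
  i=8: min(250*3^8, 14430) = 14430
  i=9: min(250*3^9, 14430) = 14430
  i=10: min(250*3^10, 14430) = 14430

Answer: 250 750 2250 6750 14430 14430 14430 14430 14430 14430 14430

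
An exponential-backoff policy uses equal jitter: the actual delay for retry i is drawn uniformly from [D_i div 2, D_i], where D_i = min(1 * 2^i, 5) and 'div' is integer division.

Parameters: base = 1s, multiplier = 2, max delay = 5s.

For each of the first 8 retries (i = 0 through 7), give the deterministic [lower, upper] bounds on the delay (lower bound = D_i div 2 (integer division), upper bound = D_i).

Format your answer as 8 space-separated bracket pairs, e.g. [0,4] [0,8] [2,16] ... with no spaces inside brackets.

Computing bounds per retry:
  i=0: D_i=min(1*2^0,5)=1, bounds=[0,1]
  i=1: D_i=min(1*2^1,5)=2, bounds=[1,2]
  i=2: D_i=min(1*2^2,5)=4, bounds=[2,4]
  i=3: D_i=min(1*2^3,5)=5, bounds=[2,5]
  i=4: D_i=min(1*2^4,5)=5, bounds=[2,5]
  i=5: D_i=min(1*2^5,5)=5, bounds=[2,5]
  i=6: D_i=min(1*2^6,5)=5, bounds=[2,5]
  i=7: D_i=min(1*2^7,5)=5, bounds=[2,5]

Answer: [0,1] [1,2] [2,4] [2,5] [2,5] [2,5] [2,5] [2,5]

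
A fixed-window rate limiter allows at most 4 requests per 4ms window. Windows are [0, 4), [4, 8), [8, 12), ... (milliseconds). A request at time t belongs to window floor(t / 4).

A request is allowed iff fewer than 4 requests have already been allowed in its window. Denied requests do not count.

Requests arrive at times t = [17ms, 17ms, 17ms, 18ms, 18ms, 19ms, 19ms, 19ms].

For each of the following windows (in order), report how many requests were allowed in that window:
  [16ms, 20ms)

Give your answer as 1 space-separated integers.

Processing requests:
  req#1 t=17ms (window 4): ALLOW
  req#2 t=17ms (window 4): ALLOW
  req#3 t=17ms (window 4): ALLOW
  req#4 t=18ms (window 4): ALLOW
  req#5 t=18ms (window 4): DENY
  req#6 t=19ms (window 4): DENY
  req#7 t=19ms (window 4): DENY
  req#8 t=19ms (window 4): DENY

Allowed counts by window: 4

Answer: 4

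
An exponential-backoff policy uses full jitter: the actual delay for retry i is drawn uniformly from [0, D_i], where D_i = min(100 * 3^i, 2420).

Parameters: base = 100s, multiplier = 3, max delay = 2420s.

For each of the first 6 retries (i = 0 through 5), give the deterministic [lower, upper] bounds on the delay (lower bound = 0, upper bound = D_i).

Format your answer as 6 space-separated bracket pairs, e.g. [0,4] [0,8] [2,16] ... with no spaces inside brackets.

Computing bounds per retry:
  i=0: D_i=min(100*3^0,2420)=100, bounds=[0,100]
  i=1: D_i=min(100*3^1,2420)=300, bounds=[0,300]
  i=2: D_i=min(100*3^2,2420)=900, bounds=[0,900]
  i=3: D_i=min(100*3^3,2420)=2420, bounds=[0,2420]
  i=4: D_i=min(100*3^4,2420)=2420, bounds=[0,2420]
  i=5: D_i=min(100*3^5,2420)=2420, bounds=[0,2420]

Answer: [0,100] [0,300] [0,900] [0,2420] [0,2420] [0,2420]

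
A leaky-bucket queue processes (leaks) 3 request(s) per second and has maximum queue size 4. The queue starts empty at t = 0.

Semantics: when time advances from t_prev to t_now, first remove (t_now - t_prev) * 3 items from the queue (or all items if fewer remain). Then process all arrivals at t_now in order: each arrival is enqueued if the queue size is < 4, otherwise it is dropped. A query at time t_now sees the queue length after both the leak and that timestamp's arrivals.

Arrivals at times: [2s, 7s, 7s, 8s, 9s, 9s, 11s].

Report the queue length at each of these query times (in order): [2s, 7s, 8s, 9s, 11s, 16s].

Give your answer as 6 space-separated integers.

Answer: 1 2 1 2 1 0

Derivation:
Queue lengths at query times:
  query t=2s: backlog = 1
  query t=7s: backlog = 2
  query t=8s: backlog = 1
  query t=9s: backlog = 2
  query t=11s: backlog = 1
  query t=16s: backlog = 0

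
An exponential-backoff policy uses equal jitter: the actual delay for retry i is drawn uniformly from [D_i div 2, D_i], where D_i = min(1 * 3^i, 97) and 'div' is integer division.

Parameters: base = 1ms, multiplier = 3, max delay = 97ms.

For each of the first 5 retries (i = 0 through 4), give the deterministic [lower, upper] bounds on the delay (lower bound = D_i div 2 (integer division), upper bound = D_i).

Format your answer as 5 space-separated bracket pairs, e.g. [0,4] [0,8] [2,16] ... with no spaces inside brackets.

Computing bounds per retry:
  i=0: D_i=min(1*3^0,97)=1, bounds=[0,1]
  i=1: D_i=min(1*3^1,97)=3, bounds=[1,3]
  i=2: D_i=min(1*3^2,97)=9, bounds=[4,9]
  i=3: D_i=min(1*3^3,97)=27, bounds=[13,27]
  i=4: D_i=min(1*3^4,97)=81, bounds=[40,81]

Answer: [0,1] [1,3] [4,9] [13,27] [40,81]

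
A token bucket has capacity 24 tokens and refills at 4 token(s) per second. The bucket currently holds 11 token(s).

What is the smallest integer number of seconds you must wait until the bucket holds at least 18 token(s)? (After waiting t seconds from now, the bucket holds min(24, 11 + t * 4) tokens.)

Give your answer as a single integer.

Answer: 2

Derivation:
Need 11 + t * 4 >= 18, so t >= 7/4.
Smallest integer t = ceil(7/4) = 2.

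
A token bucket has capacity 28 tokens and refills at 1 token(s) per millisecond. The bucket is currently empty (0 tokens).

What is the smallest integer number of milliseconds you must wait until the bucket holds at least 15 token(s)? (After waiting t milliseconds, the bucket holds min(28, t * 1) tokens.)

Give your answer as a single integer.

Answer: 15

Derivation:
Need t * 1 >= 15, so t >= 15/1.
Smallest integer t = ceil(15/1) = 15.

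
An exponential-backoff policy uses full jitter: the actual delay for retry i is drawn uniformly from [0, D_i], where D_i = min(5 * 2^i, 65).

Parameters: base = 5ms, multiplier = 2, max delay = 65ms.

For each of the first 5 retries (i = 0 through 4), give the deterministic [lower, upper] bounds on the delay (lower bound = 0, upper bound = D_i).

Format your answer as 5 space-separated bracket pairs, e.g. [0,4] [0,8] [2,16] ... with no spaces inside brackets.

Computing bounds per retry:
  i=0: D_i=min(5*2^0,65)=5, bounds=[0,5]
  i=1: D_i=min(5*2^1,65)=10, bounds=[0,10]
  i=2: D_i=min(5*2^2,65)=20, bounds=[0,20]
  i=3: D_i=min(5*2^3,65)=40, bounds=[0,40]
  i=4: D_i=min(5*2^4,65)=65, bounds=[0,65]

Answer: [0,5] [0,10] [0,20] [0,40] [0,65]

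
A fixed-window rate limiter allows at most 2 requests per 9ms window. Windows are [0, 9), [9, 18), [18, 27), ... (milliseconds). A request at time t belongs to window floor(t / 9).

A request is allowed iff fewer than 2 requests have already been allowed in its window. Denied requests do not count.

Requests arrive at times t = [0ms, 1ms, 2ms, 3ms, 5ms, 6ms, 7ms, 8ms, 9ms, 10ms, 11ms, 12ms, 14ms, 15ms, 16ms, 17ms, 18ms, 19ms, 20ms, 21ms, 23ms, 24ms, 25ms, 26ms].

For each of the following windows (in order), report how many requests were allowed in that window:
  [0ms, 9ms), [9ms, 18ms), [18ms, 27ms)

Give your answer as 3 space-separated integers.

Answer: 2 2 2

Derivation:
Processing requests:
  req#1 t=0ms (window 0): ALLOW
  req#2 t=1ms (window 0): ALLOW
  req#3 t=2ms (window 0): DENY
  req#4 t=3ms (window 0): DENY
  req#5 t=5ms (window 0): DENY
  req#6 t=6ms (window 0): DENY
  req#7 t=7ms (window 0): DENY
  req#8 t=8ms (window 0): DENY
  req#9 t=9ms (window 1): ALLOW
  req#10 t=10ms (window 1): ALLOW
  req#11 t=11ms (window 1): DENY
  req#12 t=12ms (window 1): DENY
  req#13 t=14ms (window 1): DENY
  req#14 t=15ms (window 1): DENY
  req#15 t=16ms (window 1): DENY
  req#16 t=17ms (window 1): DENY
  req#17 t=18ms (window 2): ALLOW
  req#18 t=19ms (window 2): ALLOW
  req#19 t=20ms (window 2): DENY
  req#20 t=21ms (window 2): DENY
  req#21 t=23ms (window 2): DENY
  req#22 t=24ms (window 2): DENY
  req#23 t=25ms (window 2): DENY
  req#24 t=26ms (window 2): DENY

Allowed counts by window: 2 2 2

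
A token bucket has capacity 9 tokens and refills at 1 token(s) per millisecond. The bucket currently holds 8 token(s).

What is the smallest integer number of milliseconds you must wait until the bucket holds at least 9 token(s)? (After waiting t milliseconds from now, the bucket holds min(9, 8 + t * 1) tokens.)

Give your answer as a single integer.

Need 8 + t * 1 >= 9, so t >= 1/1.
Smallest integer t = ceil(1/1) = 1.

Answer: 1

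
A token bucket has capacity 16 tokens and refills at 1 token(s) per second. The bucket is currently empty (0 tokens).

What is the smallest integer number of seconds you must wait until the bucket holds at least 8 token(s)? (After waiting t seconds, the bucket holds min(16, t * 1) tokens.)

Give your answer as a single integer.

Answer: 8

Derivation:
Need t * 1 >= 8, so t >= 8/1.
Smallest integer t = ceil(8/1) = 8.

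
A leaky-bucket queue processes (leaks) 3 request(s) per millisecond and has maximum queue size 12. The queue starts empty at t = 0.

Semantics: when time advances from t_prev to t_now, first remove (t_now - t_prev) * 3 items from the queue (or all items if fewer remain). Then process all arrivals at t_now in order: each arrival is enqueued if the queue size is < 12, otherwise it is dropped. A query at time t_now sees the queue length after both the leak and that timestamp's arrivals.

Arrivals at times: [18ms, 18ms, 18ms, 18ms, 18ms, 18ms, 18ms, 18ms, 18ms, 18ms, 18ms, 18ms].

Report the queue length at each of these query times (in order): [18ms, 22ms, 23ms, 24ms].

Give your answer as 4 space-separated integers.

Answer: 12 0 0 0

Derivation:
Queue lengths at query times:
  query t=18ms: backlog = 12
  query t=22ms: backlog = 0
  query t=23ms: backlog = 0
  query t=24ms: backlog = 0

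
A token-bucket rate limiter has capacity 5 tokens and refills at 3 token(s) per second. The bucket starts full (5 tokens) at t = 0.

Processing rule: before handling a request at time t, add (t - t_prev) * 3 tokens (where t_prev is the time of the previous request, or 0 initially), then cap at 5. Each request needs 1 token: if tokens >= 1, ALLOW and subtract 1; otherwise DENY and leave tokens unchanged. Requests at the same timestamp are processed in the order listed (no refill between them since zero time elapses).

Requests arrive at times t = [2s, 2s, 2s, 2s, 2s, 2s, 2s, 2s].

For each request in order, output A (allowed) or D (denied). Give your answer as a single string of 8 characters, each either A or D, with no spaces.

Answer: AAAAADDD

Derivation:
Simulating step by step:
  req#1 t=2s: ALLOW
  req#2 t=2s: ALLOW
  req#3 t=2s: ALLOW
  req#4 t=2s: ALLOW
  req#5 t=2s: ALLOW
  req#6 t=2s: DENY
  req#7 t=2s: DENY
  req#8 t=2s: DENY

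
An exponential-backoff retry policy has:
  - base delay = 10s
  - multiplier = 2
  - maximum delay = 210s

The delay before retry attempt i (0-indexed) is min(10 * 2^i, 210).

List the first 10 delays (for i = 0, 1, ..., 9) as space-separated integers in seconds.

Computing each delay:
  i=0: min(10*2^0, 210) = 10
  i=1: min(10*2^1, 210) = 20
  i=2: min(10*2^2, 210) = 40
  i=3: min(10*2^3, 210) = 80
  i=4: min(10*2^4, 210) = 160
  i=5: min(10*2^5, 210) = 210
  i=6: min(10*2^6, 210) = 210
  i=7: min(10*2^7, 210) = 210
  i=8: min(10*2^8, 210) = 210
  i=9: min(10*2^9, 210) = 210

Answer: 10 20 40 80 160 210 210 210 210 210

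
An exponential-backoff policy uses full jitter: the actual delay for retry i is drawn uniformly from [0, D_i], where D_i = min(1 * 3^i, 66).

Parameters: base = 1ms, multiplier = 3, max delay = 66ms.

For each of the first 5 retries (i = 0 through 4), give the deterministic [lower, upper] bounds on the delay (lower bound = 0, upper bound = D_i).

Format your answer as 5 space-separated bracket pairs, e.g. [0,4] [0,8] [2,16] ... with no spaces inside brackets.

Answer: [0,1] [0,3] [0,9] [0,27] [0,66]

Derivation:
Computing bounds per retry:
  i=0: D_i=min(1*3^0,66)=1, bounds=[0,1]
  i=1: D_i=min(1*3^1,66)=3, bounds=[0,3]
  i=2: D_i=min(1*3^2,66)=9, bounds=[0,9]
  i=3: D_i=min(1*3^3,66)=27, bounds=[0,27]
  i=4: D_i=min(1*3^4,66)=66, bounds=[0,66]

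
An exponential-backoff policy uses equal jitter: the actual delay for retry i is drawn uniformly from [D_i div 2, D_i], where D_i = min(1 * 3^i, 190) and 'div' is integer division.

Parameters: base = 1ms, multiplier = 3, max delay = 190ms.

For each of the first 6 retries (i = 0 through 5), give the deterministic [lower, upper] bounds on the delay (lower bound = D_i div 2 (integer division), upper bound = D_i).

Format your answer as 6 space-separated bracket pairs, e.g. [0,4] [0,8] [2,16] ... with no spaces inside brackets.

Answer: [0,1] [1,3] [4,9] [13,27] [40,81] [95,190]

Derivation:
Computing bounds per retry:
  i=0: D_i=min(1*3^0,190)=1, bounds=[0,1]
  i=1: D_i=min(1*3^1,190)=3, bounds=[1,3]
  i=2: D_i=min(1*3^2,190)=9, bounds=[4,9]
  i=3: D_i=min(1*3^3,190)=27, bounds=[13,27]
  i=4: D_i=min(1*3^4,190)=81, bounds=[40,81]
  i=5: D_i=min(1*3^5,190)=190, bounds=[95,190]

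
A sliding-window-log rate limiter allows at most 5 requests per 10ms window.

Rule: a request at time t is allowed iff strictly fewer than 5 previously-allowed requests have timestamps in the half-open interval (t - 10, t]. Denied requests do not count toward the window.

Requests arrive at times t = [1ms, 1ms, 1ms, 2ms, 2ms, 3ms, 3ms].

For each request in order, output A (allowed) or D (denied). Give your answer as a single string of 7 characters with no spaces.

Tracking allowed requests in the window:
  req#1 t=1ms: ALLOW
  req#2 t=1ms: ALLOW
  req#3 t=1ms: ALLOW
  req#4 t=2ms: ALLOW
  req#5 t=2ms: ALLOW
  req#6 t=3ms: DENY
  req#7 t=3ms: DENY

Answer: AAAAADD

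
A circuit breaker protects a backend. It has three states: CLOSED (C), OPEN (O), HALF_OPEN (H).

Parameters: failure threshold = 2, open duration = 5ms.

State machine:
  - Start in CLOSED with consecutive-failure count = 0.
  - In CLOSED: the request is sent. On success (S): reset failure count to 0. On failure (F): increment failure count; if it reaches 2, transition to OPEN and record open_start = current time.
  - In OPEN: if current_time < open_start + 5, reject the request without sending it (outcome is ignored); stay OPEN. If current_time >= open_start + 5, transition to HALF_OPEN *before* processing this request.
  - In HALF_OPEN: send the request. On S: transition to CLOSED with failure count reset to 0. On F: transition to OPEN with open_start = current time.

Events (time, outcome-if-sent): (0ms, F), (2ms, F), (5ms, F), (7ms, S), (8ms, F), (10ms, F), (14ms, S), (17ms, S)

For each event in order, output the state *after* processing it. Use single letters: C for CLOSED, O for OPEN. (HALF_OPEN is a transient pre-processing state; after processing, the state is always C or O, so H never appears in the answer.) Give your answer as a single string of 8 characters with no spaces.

State after each event:
  event#1 t=0ms outcome=F: state=CLOSED
  event#2 t=2ms outcome=F: state=OPEN
  event#3 t=5ms outcome=F: state=OPEN
  event#4 t=7ms outcome=S: state=CLOSED
  event#5 t=8ms outcome=F: state=CLOSED
  event#6 t=10ms outcome=F: state=OPEN
  event#7 t=14ms outcome=S: state=OPEN
  event#8 t=17ms outcome=S: state=CLOSED

Answer: COOCCOOC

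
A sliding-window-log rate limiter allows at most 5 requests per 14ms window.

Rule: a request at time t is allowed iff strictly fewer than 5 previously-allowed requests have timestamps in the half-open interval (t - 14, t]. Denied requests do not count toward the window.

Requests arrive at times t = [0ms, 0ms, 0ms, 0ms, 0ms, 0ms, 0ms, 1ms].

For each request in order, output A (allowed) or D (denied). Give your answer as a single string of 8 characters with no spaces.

Answer: AAAAADDD

Derivation:
Tracking allowed requests in the window:
  req#1 t=0ms: ALLOW
  req#2 t=0ms: ALLOW
  req#3 t=0ms: ALLOW
  req#4 t=0ms: ALLOW
  req#5 t=0ms: ALLOW
  req#6 t=0ms: DENY
  req#7 t=0ms: DENY
  req#8 t=1ms: DENY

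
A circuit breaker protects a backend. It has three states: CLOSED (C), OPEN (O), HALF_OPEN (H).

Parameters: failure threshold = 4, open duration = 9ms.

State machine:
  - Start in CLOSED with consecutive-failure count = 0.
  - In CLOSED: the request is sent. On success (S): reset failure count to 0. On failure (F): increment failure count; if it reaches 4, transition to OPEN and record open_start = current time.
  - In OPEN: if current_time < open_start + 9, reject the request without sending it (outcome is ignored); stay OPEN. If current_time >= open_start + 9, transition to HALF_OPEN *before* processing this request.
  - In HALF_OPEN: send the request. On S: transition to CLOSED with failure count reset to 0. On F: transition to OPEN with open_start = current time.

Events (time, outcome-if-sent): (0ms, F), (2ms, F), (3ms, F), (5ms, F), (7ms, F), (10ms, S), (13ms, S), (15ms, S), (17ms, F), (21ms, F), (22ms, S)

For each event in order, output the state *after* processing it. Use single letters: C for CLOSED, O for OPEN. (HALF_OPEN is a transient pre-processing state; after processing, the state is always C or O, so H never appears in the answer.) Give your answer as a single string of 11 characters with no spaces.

Answer: CCCOOOOCCCC

Derivation:
State after each event:
  event#1 t=0ms outcome=F: state=CLOSED
  event#2 t=2ms outcome=F: state=CLOSED
  event#3 t=3ms outcome=F: state=CLOSED
  event#4 t=5ms outcome=F: state=OPEN
  event#5 t=7ms outcome=F: state=OPEN
  event#6 t=10ms outcome=S: state=OPEN
  event#7 t=13ms outcome=S: state=OPEN
  event#8 t=15ms outcome=S: state=CLOSED
  event#9 t=17ms outcome=F: state=CLOSED
  event#10 t=21ms outcome=F: state=CLOSED
  event#11 t=22ms outcome=S: state=CLOSED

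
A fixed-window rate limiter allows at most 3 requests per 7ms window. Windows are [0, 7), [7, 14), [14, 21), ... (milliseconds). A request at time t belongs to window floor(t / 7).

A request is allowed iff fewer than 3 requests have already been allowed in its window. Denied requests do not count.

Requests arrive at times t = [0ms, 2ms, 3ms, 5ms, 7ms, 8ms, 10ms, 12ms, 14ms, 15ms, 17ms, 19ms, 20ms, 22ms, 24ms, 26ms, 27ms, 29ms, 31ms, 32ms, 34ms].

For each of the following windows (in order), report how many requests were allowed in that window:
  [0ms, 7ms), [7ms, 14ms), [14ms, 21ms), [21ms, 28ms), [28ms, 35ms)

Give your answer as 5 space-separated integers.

Answer: 3 3 3 3 3

Derivation:
Processing requests:
  req#1 t=0ms (window 0): ALLOW
  req#2 t=2ms (window 0): ALLOW
  req#3 t=3ms (window 0): ALLOW
  req#4 t=5ms (window 0): DENY
  req#5 t=7ms (window 1): ALLOW
  req#6 t=8ms (window 1): ALLOW
  req#7 t=10ms (window 1): ALLOW
  req#8 t=12ms (window 1): DENY
  req#9 t=14ms (window 2): ALLOW
  req#10 t=15ms (window 2): ALLOW
  req#11 t=17ms (window 2): ALLOW
  req#12 t=19ms (window 2): DENY
  req#13 t=20ms (window 2): DENY
  req#14 t=22ms (window 3): ALLOW
  req#15 t=24ms (window 3): ALLOW
  req#16 t=26ms (window 3): ALLOW
  req#17 t=27ms (window 3): DENY
  req#18 t=29ms (window 4): ALLOW
  req#19 t=31ms (window 4): ALLOW
  req#20 t=32ms (window 4): ALLOW
  req#21 t=34ms (window 4): DENY

Allowed counts by window: 3 3 3 3 3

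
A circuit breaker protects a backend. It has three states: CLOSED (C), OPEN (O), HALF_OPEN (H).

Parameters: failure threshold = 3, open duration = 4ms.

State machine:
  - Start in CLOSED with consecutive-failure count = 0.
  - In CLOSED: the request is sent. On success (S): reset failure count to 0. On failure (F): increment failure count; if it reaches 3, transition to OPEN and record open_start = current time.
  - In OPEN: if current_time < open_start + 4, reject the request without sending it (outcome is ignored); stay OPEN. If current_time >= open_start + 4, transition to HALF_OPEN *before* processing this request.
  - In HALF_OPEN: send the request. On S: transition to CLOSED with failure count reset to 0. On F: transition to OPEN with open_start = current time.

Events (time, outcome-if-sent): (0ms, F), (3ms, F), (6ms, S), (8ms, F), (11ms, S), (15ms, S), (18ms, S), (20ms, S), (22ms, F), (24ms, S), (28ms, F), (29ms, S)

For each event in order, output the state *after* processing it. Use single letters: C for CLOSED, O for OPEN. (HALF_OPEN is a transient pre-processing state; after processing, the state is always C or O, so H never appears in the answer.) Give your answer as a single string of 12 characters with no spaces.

Answer: CCCCCCCCCCCC

Derivation:
State after each event:
  event#1 t=0ms outcome=F: state=CLOSED
  event#2 t=3ms outcome=F: state=CLOSED
  event#3 t=6ms outcome=S: state=CLOSED
  event#4 t=8ms outcome=F: state=CLOSED
  event#5 t=11ms outcome=S: state=CLOSED
  event#6 t=15ms outcome=S: state=CLOSED
  event#7 t=18ms outcome=S: state=CLOSED
  event#8 t=20ms outcome=S: state=CLOSED
  event#9 t=22ms outcome=F: state=CLOSED
  event#10 t=24ms outcome=S: state=CLOSED
  event#11 t=28ms outcome=F: state=CLOSED
  event#12 t=29ms outcome=S: state=CLOSED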